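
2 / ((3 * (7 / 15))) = 1.43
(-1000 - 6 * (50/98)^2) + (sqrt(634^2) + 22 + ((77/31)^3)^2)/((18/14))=-657776596148775/2130896338081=-308.69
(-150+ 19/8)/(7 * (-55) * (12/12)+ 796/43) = 50783/126072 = 0.40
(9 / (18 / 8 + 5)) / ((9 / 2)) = 8 / 29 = 0.28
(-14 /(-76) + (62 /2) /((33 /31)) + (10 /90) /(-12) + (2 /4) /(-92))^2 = 924945398797225 /1078091809344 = 857.95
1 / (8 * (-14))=-1 / 112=-0.01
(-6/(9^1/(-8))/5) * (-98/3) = -34.84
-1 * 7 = -7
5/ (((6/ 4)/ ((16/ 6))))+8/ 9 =88/ 9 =9.78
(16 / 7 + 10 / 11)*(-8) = -1968 / 77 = -25.56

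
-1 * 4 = -4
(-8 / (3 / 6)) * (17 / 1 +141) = -2528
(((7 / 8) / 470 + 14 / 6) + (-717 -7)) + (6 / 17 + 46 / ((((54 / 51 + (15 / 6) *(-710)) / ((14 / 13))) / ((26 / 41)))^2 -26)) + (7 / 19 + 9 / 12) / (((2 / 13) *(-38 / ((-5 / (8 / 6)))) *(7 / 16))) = -23179944147679078204951 / 32209036893423010320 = -719.67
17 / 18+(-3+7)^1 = 89 / 18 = 4.94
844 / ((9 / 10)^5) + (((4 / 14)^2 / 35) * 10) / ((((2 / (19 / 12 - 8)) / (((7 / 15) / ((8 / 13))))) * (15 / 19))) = 118154057921 / 82668600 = 1429.25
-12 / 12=-1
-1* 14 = -14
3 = 3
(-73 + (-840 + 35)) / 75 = -878 / 75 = -11.71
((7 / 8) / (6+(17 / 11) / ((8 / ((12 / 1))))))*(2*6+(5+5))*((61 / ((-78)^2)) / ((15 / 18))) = 847 / 30420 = 0.03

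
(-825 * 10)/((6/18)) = -24750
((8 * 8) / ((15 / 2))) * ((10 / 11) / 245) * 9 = 768 / 2695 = 0.28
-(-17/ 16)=17/ 16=1.06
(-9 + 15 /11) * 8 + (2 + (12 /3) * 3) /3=-1862 /33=-56.42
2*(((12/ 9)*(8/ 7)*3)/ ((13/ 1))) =64/ 91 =0.70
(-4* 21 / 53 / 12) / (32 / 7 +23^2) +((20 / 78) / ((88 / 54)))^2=396850871 / 16191927180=0.02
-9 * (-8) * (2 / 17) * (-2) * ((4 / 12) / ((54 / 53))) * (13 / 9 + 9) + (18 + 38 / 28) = -742801 / 19278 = -38.53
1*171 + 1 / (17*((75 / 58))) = 218083 / 1275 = 171.05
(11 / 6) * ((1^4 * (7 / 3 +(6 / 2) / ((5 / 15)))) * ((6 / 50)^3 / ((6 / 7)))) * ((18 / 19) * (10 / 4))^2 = 106029 / 451250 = 0.23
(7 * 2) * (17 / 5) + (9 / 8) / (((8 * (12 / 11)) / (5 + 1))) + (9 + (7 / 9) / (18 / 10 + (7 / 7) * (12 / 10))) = 995893 / 17280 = 57.63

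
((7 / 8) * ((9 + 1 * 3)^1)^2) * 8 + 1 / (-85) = 85679 / 85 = 1007.99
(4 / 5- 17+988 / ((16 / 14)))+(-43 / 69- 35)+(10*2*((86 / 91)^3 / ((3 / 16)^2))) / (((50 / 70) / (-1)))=31294381253 / 222841710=140.43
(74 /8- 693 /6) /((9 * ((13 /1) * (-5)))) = 0.18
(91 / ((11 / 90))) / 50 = 819 / 55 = 14.89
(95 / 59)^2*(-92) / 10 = -83030 / 3481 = -23.85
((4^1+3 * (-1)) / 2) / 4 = 1 / 8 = 0.12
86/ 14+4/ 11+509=39694/ 77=515.51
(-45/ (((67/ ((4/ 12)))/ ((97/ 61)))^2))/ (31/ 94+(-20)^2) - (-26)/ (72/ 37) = 302342975223479/ 22628592181404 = 13.36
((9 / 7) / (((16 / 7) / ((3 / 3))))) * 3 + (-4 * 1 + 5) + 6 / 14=349 / 112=3.12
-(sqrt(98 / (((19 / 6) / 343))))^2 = -201684 / 19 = -10614.95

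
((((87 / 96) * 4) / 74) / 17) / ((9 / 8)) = 29 / 11322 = 0.00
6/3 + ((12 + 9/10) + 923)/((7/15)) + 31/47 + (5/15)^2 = 1698997/846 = 2008.27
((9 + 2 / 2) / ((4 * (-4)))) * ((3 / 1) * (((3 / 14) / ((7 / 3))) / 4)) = -135 / 3136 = -0.04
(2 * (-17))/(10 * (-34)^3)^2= -1/4543542400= -0.00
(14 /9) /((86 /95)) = 665 /387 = 1.72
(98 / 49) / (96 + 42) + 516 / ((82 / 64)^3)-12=1109674205 / 4755549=233.34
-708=-708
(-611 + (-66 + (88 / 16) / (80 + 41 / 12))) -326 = -91267 / 91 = -1002.93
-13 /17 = -0.76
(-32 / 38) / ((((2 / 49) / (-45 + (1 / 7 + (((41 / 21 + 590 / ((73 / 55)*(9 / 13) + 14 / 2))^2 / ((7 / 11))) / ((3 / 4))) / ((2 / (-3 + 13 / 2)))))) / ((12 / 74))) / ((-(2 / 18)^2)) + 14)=-0.06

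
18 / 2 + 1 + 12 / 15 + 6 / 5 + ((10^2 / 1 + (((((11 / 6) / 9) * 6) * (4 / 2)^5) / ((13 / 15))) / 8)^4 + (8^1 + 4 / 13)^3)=288131609598028 / 2313441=124546772.36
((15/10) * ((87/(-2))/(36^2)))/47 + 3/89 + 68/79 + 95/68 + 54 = 182146621189/3235834944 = 56.29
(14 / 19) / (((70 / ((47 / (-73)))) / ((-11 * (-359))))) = -185603 / 6935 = -26.76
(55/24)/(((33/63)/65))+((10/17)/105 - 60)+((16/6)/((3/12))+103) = 321821/952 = 338.05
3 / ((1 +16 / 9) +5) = 27 / 70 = 0.39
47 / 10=4.70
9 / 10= 0.90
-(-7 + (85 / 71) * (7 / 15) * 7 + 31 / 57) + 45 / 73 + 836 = 247914404 / 295431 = 839.16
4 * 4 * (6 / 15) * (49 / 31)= 1568 / 155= 10.12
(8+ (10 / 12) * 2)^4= 707281 / 81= 8731.86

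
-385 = -385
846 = 846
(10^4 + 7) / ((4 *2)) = 10007 / 8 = 1250.88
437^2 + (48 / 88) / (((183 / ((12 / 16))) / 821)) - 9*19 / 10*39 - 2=638462993 / 3355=190301.94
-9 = -9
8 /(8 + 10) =4 /9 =0.44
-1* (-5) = 5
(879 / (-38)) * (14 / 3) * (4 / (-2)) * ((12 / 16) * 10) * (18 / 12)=92295 / 38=2428.82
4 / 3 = 1.33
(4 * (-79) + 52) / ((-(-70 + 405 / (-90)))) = -528 / 149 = -3.54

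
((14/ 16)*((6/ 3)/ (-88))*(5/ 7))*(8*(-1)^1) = 5/ 44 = 0.11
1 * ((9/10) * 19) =171/10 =17.10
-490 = -490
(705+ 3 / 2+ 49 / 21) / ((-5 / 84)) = -59542 / 5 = -11908.40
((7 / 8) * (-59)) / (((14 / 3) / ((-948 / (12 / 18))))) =125847 / 8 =15730.88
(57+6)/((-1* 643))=-63/643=-0.10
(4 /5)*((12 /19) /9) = 16 /285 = 0.06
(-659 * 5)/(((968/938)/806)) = -622778065/242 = -2573463.08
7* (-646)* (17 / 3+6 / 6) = -90440 / 3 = -30146.67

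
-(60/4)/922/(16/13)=-195/14752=-0.01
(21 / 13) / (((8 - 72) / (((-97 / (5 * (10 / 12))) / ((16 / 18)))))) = 54999 / 83200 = 0.66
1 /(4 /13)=13 /4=3.25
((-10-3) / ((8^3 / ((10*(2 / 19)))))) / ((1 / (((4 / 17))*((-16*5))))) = 325 / 646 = 0.50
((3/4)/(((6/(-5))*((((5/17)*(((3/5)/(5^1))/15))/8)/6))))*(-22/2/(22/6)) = 38250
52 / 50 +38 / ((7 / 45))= 42932 / 175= 245.33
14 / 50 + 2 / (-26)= 66 / 325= 0.20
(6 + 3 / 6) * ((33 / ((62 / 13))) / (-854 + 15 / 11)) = -61347 / 1162996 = -0.05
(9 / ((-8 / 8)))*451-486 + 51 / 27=-40888 / 9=-4543.11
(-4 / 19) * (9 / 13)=-36 / 247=-0.15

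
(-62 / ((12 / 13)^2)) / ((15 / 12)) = -5239 / 90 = -58.21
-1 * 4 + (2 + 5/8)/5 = -139/40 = -3.48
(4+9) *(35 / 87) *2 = 910 / 87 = 10.46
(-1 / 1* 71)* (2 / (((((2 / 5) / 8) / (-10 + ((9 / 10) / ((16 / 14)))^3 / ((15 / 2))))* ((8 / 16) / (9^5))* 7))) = 53314292267829 / 112000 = 476020466.68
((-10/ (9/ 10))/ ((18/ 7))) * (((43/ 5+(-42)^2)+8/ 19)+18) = -11910290/ 1539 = -7738.98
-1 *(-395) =395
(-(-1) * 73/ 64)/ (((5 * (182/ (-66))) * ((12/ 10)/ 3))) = -2409/ 11648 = -0.21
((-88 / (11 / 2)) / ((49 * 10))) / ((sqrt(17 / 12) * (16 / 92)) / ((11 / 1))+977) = -1500883032 / 44907358352675+4048 * sqrt(51) / 44907358352675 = -0.00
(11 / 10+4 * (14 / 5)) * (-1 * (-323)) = 39729 / 10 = 3972.90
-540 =-540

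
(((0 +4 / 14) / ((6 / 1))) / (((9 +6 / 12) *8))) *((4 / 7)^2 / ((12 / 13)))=13 / 58653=0.00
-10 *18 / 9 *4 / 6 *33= -440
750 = 750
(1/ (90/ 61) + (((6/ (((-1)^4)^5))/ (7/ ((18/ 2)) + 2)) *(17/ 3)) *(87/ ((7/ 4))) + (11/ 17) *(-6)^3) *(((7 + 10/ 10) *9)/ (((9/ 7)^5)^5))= 19263280543311583300433393692/ 305106644769037350227355825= 63.14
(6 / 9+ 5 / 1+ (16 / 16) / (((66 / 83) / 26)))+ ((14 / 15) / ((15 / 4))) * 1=95566 / 2475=38.61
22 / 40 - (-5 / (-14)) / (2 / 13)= -62 / 35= -1.77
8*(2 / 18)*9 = 8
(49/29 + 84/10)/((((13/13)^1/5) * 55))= 133/145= 0.92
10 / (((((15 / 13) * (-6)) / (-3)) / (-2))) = -26 / 3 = -8.67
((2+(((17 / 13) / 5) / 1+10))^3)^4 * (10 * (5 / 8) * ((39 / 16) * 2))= 197070269941683298712479654229040723 / 560050123136562500000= 351879701120304.42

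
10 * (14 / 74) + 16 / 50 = 2046 / 925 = 2.21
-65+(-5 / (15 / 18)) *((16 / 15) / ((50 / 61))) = -9101 / 125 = -72.81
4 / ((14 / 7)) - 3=-1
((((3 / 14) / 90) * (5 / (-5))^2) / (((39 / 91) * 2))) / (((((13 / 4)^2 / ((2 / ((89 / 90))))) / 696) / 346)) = 1926528 / 15041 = 128.09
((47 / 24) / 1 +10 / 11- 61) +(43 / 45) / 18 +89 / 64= -16163129 / 285120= -56.69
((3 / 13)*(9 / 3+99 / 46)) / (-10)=-711 / 5980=-0.12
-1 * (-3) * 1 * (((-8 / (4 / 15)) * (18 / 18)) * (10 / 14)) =-450 / 7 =-64.29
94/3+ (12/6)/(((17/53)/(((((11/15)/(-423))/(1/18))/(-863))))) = 324084722/10343055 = 31.33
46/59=0.78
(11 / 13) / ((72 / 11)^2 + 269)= 1331 / 490529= 0.00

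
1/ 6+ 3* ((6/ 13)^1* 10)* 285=307813/ 78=3946.32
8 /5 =1.60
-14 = -14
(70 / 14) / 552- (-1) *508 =280421 / 552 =508.01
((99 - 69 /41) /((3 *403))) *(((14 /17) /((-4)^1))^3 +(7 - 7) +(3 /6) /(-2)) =-6762385 /324709996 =-0.02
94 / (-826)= -0.11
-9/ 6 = -1.50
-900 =-900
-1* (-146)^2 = -21316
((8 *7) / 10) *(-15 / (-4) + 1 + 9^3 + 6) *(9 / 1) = 186417 / 5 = 37283.40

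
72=72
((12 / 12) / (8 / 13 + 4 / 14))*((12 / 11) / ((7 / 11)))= 78 / 41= 1.90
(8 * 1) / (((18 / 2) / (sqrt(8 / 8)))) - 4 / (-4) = 17 / 9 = 1.89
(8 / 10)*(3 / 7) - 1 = -23 / 35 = -0.66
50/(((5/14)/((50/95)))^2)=39200/361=108.59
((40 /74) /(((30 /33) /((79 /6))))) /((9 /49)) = 42581 /999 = 42.62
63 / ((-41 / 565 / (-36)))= 1281420 / 41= 31254.15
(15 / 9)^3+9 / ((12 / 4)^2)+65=1907 / 27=70.63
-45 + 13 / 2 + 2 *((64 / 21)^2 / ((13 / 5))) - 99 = -1494655 / 11466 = -130.36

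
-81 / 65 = -1.25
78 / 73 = 1.07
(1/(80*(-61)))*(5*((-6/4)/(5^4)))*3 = 9/1220000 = 0.00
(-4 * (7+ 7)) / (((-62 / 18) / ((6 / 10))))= 1512 / 155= 9.75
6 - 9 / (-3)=9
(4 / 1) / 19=4 / 19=0.21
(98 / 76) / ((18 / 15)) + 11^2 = 27833 / 228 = 122.07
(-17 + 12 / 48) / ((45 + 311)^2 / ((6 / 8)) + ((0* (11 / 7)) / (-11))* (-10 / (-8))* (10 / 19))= -201 / 2027776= -0.00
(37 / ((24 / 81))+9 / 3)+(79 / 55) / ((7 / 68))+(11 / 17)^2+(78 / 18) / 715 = 142.25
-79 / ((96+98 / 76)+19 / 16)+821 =24554261 / 29937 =820.20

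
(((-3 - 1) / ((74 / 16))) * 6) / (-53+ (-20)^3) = 192 / 297961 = 0.00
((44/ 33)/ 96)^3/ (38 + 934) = 1/ 362797056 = 0.00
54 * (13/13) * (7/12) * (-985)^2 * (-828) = -25305408450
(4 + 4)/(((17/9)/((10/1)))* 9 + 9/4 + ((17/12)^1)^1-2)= 240/101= 2.38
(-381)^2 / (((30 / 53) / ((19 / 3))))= 16241903 / 10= 1624190.30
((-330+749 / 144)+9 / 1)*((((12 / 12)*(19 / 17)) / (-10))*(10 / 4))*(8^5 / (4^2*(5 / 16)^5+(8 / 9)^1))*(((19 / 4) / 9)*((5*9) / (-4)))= -10125836288000 / 552413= -18330191.88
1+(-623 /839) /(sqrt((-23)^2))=18674 /19297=0.97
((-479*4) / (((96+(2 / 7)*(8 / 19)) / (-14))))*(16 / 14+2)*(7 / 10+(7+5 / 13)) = 736516627 / 103870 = 7090.75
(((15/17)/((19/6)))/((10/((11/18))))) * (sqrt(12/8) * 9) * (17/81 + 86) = 76813 * sqrt(6)/11628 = 16.18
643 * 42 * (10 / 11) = 270060 / 11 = 24550.91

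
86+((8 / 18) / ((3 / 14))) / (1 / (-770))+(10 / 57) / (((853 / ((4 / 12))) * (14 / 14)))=-661213156 / 437589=-1511.04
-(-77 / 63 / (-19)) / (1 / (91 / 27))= -1001 / 4617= -0.22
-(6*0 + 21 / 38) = -21 / 38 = -0.55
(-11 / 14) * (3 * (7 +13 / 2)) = -891 / 28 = -31.82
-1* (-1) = 1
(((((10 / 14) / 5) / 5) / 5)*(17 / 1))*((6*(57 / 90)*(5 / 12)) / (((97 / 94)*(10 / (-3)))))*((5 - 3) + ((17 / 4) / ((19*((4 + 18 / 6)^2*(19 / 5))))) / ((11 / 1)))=-1243816883 / 13907278000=-0.09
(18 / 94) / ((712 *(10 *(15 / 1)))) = 3 / 1673200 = 0.00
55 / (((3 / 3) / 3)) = 165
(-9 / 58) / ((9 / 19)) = -0.33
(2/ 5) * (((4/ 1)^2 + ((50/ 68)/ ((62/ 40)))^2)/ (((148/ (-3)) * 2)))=-3379623/ 51379865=-0.07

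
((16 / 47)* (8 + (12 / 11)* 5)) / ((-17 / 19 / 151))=-6793792 / 8789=-772.99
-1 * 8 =-8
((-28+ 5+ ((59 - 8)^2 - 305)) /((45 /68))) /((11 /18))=309128 /55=5620.51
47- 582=-535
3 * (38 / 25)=114 / 25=4.56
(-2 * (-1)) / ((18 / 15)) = 5 / 3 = 1.67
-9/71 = -0.13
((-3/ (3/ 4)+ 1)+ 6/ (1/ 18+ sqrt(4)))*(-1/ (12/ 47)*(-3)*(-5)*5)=23.82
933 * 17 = 15861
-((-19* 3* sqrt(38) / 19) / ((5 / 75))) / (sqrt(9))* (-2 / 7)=-30* sqrt(38) / 7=-26.42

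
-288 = -288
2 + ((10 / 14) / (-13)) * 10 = 132 / 91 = 1.45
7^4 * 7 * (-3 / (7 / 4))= -28812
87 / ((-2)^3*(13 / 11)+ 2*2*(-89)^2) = 319 / 116140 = 0.00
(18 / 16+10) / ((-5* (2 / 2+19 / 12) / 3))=-801 / 310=-2.58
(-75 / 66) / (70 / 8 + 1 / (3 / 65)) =-30 / 803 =-0.04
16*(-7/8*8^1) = -112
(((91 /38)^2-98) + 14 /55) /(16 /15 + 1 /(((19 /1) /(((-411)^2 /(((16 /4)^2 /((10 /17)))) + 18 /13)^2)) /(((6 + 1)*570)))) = -8565721685976 /754341636221547042757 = -0.00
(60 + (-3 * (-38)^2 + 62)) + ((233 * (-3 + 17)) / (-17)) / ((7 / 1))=-72036 / 17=-4237.41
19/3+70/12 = 12.17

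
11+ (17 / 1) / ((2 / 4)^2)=79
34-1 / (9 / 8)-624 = -590.89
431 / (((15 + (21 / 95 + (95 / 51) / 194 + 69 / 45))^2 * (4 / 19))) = 8038580853029 / 1103476716225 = 7.28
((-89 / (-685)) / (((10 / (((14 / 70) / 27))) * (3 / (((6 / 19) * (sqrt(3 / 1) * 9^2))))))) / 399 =0.00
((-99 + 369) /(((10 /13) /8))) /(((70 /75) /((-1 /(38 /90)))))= -947700 /133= -7125.56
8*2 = 16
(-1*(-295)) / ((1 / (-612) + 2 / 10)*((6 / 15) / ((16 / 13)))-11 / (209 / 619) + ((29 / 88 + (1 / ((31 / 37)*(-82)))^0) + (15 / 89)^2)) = -59776396812000 / 6313304910001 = -9.47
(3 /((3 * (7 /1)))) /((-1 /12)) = -12 /7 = -1.71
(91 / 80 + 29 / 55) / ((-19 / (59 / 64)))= -0.08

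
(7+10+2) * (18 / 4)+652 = 737.50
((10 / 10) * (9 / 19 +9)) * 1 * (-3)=-540 / 19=-28.42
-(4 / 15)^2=-16 / 225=-0.07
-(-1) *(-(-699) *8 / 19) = 5592 / 19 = 294.32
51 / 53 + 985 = 52256 / 53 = 985.96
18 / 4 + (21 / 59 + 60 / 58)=20157 / 3422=5.89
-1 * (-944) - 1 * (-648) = 1592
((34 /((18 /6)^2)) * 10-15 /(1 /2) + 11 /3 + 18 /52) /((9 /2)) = 2759 /1053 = 2.62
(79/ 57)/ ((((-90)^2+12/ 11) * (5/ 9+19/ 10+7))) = 55/ 3039772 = 0.00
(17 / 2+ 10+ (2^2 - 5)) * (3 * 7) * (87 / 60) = 532.88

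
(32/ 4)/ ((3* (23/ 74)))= 8.58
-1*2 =-2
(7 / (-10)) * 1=-7 / 10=-0.70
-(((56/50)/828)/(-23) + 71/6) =-2816911/238050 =-11.83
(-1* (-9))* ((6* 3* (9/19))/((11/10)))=14580/209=69.76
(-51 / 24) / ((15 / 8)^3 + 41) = -1088 / 24367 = -0.04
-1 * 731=-731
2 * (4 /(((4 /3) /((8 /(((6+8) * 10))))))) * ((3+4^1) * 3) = 36 /5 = 7.20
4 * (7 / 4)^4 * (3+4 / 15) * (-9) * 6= -1058841 / 160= -6617.76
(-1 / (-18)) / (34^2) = 1 / 20808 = 0.00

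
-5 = -5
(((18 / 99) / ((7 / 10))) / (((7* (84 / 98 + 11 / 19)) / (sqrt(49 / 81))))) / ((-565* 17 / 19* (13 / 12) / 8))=-46208 / 157404819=-0.00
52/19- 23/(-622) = 32781/11818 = 2.77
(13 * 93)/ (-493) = -2.45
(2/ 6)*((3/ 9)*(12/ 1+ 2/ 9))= 110/ 81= 1.36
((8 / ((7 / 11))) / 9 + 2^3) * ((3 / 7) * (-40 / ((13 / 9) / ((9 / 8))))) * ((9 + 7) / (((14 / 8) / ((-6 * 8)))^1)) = 245514240 / 4459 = 55060.38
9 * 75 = 675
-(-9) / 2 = 9 / 2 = 4.50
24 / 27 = 8 / 9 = 0.89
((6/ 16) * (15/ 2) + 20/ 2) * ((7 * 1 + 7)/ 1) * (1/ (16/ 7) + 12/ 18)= 76055/ 384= 198.06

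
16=16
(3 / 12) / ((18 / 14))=7 / 36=0.19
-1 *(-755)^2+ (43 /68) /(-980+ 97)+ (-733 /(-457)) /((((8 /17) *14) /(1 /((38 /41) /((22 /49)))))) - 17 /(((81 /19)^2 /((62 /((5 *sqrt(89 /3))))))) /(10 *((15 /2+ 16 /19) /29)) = -407743778016241847 /715308735344 - 209652194 *sqrt(267) /4627637325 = -570025.62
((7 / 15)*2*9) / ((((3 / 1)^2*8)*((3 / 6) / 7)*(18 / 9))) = 49 / 60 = 0.82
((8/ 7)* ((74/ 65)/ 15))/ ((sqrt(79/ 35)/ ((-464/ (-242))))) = 137344* sqrt(2765)/ 65240175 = 0.11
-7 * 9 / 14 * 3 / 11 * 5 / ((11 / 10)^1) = -675 / 121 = -5.58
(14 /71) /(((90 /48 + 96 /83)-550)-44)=-9296 /27860613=-0.00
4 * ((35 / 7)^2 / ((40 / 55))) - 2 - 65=141 / 2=70.50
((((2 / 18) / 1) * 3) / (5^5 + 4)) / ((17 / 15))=5 / 53193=0.00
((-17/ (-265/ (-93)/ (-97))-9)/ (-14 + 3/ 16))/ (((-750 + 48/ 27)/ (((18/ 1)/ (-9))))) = -21739968/ 197188355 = -0.11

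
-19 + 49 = 30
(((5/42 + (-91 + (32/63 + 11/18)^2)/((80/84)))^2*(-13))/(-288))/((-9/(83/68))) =-119890582799/2210955264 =-54.23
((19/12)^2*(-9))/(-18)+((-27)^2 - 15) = 205993/288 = 715.25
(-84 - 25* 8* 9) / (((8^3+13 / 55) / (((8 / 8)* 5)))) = -172700 / 9391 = -18.39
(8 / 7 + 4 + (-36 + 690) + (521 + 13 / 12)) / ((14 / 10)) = 496115 / 588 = 843.73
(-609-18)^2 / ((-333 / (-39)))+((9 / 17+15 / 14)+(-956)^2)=8453581555 / 8806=959979.74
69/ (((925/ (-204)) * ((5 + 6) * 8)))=-3519/ 20350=-0.17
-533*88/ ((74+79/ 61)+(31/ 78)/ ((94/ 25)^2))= -622.70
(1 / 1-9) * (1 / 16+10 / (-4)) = 39 / 2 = 19.50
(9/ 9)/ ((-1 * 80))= -1/ 80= -0.01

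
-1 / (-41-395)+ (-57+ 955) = 391529 / 436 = 898.00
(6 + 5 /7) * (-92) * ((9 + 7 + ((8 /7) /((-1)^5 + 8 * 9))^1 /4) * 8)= -275144768 /3479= -79087.31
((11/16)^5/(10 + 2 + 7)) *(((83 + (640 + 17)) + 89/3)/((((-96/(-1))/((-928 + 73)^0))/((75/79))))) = 9296668975/151095607296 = 0.06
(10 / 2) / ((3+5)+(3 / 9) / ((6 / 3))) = 30 / 49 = 0.61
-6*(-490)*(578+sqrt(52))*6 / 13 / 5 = 158817.29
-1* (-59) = 59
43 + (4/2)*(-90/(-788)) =8516/197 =43.23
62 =62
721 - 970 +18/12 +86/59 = -29033/118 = -246.04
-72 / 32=-9 / 4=-2.25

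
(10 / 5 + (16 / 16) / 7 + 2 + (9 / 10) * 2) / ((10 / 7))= 4.16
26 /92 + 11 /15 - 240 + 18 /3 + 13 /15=-53387 /230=-232.12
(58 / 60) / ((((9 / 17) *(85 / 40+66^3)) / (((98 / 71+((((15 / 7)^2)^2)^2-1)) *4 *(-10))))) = -106412558000576 / 941385863786935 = -0.11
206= 206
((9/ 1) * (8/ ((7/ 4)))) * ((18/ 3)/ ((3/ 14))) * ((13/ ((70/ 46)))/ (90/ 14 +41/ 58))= 19977984/ 14485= 1379.22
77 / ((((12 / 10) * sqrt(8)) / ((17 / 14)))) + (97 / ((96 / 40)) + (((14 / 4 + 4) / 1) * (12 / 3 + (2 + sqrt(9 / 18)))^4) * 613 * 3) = 289974455 * sqrt(2) / 48 + 464835805 / 24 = 27911612.85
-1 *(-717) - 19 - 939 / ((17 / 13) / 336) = -4089686 / 17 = -240569.76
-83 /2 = -41.50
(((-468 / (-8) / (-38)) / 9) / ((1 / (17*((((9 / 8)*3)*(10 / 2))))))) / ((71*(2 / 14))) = -208845 / 43168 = -4.84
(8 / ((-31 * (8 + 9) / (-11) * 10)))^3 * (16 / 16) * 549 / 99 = 472384 / 18295397875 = 0.00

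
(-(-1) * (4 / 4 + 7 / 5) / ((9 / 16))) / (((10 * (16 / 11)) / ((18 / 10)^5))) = 433026 / 78125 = 5.54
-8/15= -0.53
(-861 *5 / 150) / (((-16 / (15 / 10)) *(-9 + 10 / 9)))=-7749 / 22720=-0.34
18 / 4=4.50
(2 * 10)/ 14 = 10/ 7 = 1.43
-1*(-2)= 2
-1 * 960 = -960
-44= -44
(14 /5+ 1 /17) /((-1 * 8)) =-243 /680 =-0.36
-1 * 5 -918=-923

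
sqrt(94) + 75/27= 25/9 + sqrt(94)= 12.47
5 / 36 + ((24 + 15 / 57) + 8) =22163 / 684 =32.40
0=0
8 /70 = 4 /35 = 0.11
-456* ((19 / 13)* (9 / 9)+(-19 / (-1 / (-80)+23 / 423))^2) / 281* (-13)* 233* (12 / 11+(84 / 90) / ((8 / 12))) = 78227681135053643736 / 79147666895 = 988376337.60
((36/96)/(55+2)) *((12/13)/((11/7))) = 21/5434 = 0.00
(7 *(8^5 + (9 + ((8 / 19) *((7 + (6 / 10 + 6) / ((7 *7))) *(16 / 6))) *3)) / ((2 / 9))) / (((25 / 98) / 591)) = 299213807949 / 125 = 2393710463.59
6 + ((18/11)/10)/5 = 1659/275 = 6.03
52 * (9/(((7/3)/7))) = 1404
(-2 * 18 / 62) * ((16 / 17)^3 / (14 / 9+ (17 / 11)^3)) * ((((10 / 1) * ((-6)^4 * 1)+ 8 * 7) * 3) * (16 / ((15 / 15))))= -551787420450816 / 9572395853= -57643.61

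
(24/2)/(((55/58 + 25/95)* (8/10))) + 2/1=1280/89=14.38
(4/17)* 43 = 172/17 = 10.12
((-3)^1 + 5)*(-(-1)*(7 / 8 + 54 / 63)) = 97 / 28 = 3.46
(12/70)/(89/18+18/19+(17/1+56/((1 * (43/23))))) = 88236/27200005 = 0.00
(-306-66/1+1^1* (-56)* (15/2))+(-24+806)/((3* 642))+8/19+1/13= -188170886/237861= -791.10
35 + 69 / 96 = 1143 / 32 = 35.72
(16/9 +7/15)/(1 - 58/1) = -101/2565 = -0.04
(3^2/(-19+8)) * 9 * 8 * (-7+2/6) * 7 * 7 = 211680/11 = 19243.64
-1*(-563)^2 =-316969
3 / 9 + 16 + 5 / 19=16.60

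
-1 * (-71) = 71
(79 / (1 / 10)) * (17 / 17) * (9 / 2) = 3555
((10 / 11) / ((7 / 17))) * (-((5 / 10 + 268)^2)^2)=-7068317813685 / 616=-11474541905.33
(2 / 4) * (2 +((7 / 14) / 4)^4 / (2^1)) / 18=0.06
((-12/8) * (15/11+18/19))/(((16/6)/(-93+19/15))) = 124614/1045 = 119.25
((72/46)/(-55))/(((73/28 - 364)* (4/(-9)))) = -756/4266845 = -0.00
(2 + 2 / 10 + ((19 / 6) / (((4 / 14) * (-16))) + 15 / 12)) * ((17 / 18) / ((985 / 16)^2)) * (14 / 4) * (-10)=-629986 / 26196075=-0.02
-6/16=-3/8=-0.38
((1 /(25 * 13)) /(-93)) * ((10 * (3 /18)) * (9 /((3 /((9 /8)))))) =-0.00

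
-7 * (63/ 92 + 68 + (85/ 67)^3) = -495.09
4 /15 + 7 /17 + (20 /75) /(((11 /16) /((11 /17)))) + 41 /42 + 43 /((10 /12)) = 38203 /714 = 53.51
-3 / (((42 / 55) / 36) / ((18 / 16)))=-4455 / 28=-159.11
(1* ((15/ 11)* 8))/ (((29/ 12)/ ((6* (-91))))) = -786240/ 319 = -2464.70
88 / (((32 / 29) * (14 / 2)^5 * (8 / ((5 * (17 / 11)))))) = 2465 / 537824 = 0.00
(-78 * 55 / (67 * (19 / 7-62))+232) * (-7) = -9073106 / 5561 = -1631.56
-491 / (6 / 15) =-2455 / 2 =-1227.50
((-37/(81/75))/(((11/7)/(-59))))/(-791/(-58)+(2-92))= -22157450/1315413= -16.84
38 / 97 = 0.39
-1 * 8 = -8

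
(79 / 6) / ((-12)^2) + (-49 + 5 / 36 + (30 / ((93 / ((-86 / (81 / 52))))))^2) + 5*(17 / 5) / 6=54727814453 / 201763872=271.25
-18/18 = -1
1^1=1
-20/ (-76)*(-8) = -40/ 19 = -2.11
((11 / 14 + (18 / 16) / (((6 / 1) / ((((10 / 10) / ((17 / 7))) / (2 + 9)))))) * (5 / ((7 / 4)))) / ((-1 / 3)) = -249045 / 36652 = -6.79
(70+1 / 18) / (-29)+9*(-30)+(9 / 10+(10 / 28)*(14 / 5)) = -353023 / 1305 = -270.52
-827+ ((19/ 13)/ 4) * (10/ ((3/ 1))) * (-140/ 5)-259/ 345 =-3865412/ 4485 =-861.85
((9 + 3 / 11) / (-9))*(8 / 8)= -34 / 33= -1.03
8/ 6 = 4/ 3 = 1.33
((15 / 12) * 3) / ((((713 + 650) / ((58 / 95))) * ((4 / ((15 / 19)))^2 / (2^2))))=675 / 2578984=0.00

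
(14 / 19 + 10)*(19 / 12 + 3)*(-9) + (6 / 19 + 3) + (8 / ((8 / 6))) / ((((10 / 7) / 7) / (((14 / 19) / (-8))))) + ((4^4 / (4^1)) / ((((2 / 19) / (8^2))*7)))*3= 43183197 / 2660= 16234.28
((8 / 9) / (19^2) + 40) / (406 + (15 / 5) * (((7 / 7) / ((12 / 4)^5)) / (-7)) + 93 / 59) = 241545528 / 2461043495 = 0.10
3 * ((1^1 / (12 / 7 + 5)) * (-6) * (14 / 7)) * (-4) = 1008 / 47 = 21.45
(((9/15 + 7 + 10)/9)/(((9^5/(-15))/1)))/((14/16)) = -704/1240029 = -0.00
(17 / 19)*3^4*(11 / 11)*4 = 5508 / 19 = 289.89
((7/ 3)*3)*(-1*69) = -483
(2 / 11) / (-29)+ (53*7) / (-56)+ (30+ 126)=381189 / 2552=149.37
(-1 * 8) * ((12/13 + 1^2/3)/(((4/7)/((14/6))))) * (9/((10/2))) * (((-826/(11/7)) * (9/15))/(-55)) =-83295492/196625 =-423.63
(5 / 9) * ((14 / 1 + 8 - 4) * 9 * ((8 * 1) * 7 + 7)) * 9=51030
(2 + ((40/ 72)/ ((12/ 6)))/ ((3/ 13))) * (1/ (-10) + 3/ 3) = 173/ 60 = 2.88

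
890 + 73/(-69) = 61337/69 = 888.94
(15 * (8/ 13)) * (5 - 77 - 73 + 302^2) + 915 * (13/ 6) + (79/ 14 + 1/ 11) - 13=843362369/ 1001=842519.85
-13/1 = -13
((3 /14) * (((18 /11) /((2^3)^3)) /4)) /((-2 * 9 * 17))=-3 /5361664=-0.00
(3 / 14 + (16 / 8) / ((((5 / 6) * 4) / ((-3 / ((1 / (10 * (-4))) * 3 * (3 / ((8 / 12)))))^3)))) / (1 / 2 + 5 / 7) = 1434329 / 4131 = 347.21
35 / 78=0.45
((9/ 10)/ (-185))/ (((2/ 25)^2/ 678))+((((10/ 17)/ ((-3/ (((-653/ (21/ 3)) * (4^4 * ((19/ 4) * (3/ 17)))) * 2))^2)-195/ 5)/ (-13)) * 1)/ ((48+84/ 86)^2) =-497522782700946049/ 128393980424073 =-3874.97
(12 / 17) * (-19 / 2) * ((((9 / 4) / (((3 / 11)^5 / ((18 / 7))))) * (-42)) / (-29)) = -18359814 / 493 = -37241.00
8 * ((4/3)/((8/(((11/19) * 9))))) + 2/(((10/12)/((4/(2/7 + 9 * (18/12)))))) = 7.64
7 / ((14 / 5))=5 / 2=2.50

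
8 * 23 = 184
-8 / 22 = -4 / 11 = -0.36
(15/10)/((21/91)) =13/2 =6.50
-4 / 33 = -0.12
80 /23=3.48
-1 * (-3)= 3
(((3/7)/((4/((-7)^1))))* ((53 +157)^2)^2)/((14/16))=-1666980000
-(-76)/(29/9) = 684/29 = 23.59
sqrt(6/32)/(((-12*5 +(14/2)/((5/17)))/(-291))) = 1455*sqrt(3)/724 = 3.48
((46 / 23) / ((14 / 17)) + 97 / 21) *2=14.10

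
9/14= 0.64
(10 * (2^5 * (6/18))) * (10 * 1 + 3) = 4160/3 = 1386.67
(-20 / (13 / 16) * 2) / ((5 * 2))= -4.92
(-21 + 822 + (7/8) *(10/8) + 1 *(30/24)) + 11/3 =77473/96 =807.01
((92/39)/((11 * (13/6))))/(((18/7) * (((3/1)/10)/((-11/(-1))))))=6440/4563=1.41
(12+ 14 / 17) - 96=-1414 / 17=-83.18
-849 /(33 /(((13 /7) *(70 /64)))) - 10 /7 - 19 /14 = -135629 /2464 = -55.04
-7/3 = -2.33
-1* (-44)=44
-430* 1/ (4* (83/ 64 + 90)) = -6880/ 5843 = -1.18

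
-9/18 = -1/2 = -0.50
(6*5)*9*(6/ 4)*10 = 4050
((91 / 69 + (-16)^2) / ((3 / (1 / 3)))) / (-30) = -3551 / 3726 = -0.95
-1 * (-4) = 4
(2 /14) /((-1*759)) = -1 /5313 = -0.00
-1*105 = -105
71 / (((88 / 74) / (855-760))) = 249565 / 44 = 5671.93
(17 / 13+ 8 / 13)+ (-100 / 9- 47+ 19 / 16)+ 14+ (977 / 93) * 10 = 3717137 / 58032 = 64.05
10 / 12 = 5 / 6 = 0.83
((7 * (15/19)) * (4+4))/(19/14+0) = 11760/361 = 32.58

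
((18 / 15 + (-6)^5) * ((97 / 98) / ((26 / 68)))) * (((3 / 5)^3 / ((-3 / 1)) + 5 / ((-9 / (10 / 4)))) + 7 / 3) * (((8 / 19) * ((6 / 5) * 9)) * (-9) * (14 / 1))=220083244128 / 21875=10060948.30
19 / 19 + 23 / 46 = 3 / 2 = 1.50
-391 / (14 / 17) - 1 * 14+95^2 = 8536.21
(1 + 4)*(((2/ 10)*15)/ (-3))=-5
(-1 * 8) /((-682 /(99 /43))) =36 /1333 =0.03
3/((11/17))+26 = 337/11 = 30.64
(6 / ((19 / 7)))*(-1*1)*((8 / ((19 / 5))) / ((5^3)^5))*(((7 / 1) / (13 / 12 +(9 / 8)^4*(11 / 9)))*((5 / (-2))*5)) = 14450688 / 3293508056640625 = 0.00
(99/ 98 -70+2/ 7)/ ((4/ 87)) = -585771/ 392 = -1494.31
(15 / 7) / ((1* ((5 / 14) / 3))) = 18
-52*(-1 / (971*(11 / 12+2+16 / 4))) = 624 / 80593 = 0.01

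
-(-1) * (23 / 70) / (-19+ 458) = 23 / 30730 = 0.00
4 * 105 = 420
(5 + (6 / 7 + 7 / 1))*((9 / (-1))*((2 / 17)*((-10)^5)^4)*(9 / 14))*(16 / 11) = -11664000000000000000000000 / 9163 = -1272945541853104878314.96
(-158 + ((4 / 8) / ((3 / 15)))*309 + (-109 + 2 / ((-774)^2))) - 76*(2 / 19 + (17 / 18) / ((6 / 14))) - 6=324.02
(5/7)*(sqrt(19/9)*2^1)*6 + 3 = 3 + 20*sqrt(19)/7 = 15.45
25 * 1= 25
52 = 52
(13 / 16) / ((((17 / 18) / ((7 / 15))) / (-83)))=-22659 / 680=-33.32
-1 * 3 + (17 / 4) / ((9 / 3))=-1.58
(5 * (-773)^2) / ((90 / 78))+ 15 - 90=7767652 / 3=2589217.33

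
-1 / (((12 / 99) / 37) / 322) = -196581 / 2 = -98290.50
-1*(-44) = 44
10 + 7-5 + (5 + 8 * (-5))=-23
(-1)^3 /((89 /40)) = -40 /89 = -0.45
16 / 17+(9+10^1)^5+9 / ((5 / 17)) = 210471096 / 85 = 2476130.54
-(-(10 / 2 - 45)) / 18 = -20 / 9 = -2.22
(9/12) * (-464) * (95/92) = -359.35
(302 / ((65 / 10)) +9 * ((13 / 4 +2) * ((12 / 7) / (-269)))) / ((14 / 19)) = 3067037 / 48958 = 62.65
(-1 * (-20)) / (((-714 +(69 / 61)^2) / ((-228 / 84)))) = 0.08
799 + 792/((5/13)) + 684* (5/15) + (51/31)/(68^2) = 130114207/42160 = 3086.20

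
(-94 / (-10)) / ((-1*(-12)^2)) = -47 / 720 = -0.07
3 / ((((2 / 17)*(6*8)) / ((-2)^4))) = 8.50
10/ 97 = 0.10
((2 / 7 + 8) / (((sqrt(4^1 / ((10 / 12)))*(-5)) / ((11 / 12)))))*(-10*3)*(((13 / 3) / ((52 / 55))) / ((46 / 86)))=754435*sqrt(30) / 23184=178.24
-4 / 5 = -0.80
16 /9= 1.78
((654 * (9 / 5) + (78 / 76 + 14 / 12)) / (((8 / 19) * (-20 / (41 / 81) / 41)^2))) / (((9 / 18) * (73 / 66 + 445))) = 10447960244117 / 772702092000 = 13.52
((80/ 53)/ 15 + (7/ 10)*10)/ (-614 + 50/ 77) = -86933/ 7509252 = -0.01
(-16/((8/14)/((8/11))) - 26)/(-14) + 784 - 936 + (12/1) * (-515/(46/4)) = -1215047/1771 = -686.08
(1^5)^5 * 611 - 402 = 209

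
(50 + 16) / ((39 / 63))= 1386 / 13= 106.62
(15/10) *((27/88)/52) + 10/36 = 23609/82368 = 0.29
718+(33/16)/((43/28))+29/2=126221/172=733.84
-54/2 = -27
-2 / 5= -0.40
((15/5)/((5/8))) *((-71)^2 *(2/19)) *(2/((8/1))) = 60492/95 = 636.76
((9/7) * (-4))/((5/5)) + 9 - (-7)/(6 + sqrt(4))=265/56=4.73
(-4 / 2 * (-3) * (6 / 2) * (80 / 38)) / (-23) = -720 / 437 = -1.65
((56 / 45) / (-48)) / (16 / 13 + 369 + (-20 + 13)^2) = -91 / 1471500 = -0.00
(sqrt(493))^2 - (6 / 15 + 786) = -293.40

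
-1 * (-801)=801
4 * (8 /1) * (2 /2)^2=32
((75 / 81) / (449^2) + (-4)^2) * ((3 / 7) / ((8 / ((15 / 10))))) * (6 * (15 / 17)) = 1306374855 / 191924152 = 6.81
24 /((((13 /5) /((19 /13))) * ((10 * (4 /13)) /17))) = 969 /13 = 74.54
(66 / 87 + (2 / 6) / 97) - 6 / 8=407 / 33756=0.01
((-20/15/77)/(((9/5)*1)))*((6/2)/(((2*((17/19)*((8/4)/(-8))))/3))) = 760/3927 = 0.19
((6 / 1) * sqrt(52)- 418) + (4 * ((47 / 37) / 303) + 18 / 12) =-9338387 / 22422 + 12 * sqrt(13) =-373.22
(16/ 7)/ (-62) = -0.04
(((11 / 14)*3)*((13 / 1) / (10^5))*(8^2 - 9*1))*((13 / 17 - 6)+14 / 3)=-45617 / 4760000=-0.01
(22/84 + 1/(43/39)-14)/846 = -23173/1527876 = -0.02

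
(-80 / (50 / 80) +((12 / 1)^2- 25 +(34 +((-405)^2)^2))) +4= 26904200654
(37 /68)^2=1369 /4624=0.30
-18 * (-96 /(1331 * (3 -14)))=-1728 /14641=-0.12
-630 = -630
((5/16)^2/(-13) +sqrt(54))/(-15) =5/9984 - sqrt(6)/5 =-0.49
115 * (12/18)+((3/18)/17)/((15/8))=58654/765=76.67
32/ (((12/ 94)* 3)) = 752/ 9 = 83.56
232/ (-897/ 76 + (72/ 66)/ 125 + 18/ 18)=-24244000/ 1127963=-21.49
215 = 215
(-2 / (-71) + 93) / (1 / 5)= 33025 / 71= 465.14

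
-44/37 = -1.19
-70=-70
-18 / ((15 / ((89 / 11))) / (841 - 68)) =-412782 / 55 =-7505.13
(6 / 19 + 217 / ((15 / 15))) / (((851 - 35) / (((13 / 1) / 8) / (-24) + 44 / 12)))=2853139 / 2976768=0.96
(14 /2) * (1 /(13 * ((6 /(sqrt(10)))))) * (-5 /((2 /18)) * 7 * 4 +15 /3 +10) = -353.32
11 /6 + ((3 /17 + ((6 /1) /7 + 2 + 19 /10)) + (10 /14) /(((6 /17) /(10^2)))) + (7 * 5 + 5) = 148243 /595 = 249.15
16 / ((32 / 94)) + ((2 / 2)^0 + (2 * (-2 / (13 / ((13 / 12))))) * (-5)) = 149 / 3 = 49.67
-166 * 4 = -664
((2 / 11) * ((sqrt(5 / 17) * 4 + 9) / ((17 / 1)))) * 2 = 16 * sqrt(85) / 3179 + 36 / 187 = 0.24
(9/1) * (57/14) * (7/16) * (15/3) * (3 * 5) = 1202.34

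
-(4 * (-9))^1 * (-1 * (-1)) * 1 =36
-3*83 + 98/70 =-1238/5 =-247.60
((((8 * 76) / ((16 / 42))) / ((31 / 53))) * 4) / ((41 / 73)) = 24699696 / 1271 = 19433.28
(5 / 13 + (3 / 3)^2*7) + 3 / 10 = 999 / 130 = 7.68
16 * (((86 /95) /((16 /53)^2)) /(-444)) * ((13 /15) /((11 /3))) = -1570231 /18559200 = -0.08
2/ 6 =1/ 3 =0.33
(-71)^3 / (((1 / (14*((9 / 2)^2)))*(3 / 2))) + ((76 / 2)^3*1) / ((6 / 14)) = -202551433 / 3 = -67517144.33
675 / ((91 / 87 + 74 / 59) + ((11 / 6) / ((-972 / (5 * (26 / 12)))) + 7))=40413135600 / 555592667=72.74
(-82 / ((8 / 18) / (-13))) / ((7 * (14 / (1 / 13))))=369 / 196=1.88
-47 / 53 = -0.89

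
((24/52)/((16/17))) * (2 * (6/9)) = 17/26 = 0.65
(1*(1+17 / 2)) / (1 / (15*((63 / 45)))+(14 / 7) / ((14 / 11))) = 399 / 68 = 5.87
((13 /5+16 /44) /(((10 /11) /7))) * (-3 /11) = -3423 /550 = -6.22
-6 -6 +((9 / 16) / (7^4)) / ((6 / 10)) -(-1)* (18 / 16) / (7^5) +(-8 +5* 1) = -4033557 / 268912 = -15.00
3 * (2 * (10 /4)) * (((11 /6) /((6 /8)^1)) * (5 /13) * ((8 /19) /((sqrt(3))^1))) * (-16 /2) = -35200 * sqrt(3) /2223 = -27.43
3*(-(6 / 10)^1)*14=-126 / 5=-25.20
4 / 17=0.24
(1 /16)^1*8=1 /2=0.50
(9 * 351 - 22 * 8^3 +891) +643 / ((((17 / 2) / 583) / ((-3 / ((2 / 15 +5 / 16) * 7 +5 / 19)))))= -12148842818 / 262327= -46311.83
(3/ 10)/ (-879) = -1/ 2930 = -0.00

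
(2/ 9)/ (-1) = -2/ 9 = -0.22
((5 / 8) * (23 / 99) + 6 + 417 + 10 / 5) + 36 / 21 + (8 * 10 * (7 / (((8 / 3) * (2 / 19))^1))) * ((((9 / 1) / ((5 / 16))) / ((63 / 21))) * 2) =214723885 / 5544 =38730.86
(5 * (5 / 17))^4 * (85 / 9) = 44.17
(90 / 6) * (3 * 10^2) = 4500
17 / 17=1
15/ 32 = 0.47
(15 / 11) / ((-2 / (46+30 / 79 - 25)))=-14.58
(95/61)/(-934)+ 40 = 2278865/56974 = 40.00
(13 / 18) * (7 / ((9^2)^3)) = 91 / 9565938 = 0.00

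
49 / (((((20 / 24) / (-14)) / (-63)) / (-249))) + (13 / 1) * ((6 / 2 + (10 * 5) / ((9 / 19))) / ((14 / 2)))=-4067701091 / 315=-12913336.80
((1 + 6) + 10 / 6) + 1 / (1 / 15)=71 / 3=23.67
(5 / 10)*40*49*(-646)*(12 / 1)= -7596960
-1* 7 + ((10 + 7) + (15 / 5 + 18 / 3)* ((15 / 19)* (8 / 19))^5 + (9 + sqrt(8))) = 2* sqrt(2) + 116714207698219 / 6131066257801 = 21.86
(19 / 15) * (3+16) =361 / 15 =24.07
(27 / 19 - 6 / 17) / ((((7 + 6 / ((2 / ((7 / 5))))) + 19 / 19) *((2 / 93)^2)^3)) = 1116058066449525 / 1260992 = 885063558.25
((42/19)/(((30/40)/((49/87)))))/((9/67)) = 183848/14877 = 12.36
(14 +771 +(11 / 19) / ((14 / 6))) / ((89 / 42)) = 626628 / 1691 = 370.57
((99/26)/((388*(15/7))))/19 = 231/958360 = 0.00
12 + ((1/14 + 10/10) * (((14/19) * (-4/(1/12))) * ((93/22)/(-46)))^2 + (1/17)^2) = 155745771421/6677994961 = 23.32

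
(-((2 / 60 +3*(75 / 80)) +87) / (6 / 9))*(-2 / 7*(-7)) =-21563 / 80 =-269.54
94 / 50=47 / 25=1.88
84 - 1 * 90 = -6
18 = 18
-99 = -99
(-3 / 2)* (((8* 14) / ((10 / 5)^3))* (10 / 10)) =-21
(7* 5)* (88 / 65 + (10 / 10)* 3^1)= 152.38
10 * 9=90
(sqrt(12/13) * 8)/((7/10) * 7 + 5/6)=120 * sqrt(39)/559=1.34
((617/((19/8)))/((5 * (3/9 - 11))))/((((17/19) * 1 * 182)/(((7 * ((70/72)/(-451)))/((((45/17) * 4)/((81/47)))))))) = 12957/176359040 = 0.00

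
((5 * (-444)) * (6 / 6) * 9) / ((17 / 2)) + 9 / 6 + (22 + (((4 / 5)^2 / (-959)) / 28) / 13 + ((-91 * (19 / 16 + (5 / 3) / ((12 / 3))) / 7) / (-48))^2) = -2326.90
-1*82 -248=-330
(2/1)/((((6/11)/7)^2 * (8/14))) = 41503/72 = 576.43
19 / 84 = 0.23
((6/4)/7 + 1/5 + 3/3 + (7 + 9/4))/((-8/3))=-4479/1120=-4.00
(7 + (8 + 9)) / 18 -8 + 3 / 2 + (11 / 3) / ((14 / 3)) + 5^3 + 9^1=2722 / 21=129.62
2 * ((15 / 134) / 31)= 15 / 2077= 0.01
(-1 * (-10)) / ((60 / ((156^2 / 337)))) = 4056 / 337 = 12.04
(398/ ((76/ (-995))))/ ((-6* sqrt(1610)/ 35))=198005* sqrt(1610)/ 10488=757.52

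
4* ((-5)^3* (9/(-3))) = 1500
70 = 70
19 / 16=1.19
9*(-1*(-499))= 4491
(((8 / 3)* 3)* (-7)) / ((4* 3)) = -14 / 3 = -4.67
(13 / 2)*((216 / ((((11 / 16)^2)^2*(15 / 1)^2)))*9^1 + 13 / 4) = 797958577 / 2928200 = 272.51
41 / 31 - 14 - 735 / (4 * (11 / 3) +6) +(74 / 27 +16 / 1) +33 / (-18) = -26227 / 837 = -31.33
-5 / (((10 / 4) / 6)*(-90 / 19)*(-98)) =-19 / 735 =-0.03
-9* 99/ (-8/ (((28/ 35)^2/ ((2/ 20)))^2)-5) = 171.50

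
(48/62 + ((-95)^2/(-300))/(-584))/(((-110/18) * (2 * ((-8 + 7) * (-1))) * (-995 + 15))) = 538149/7806444800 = 0.00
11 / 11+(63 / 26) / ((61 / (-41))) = -997 / 1586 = -0.63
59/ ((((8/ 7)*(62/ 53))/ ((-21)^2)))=9653049/ 496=19461.79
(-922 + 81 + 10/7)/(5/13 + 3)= -76401/308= -248.06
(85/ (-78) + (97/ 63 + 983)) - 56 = 1519163/ 1638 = 927.45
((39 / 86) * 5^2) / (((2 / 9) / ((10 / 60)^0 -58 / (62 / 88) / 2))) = -2048.93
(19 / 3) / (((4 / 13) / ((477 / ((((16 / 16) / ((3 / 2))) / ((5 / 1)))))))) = 589095 / 8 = 73636.88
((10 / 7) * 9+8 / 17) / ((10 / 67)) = 53131 / 595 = 89.30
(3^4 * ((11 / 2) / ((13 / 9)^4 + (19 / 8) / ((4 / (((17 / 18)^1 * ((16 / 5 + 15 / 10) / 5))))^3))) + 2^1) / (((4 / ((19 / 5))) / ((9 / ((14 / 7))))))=130469474679429159 / 294209121804580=443.46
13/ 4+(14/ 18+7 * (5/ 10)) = 271/ 36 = 7.53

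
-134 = -134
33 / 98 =0.34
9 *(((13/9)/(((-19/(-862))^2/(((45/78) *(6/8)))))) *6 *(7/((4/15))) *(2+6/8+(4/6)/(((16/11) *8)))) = 473091470775/92416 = 5119151.13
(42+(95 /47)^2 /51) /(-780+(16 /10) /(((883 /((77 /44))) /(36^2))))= -20930203745 /385919713404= -0.05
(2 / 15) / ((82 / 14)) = 14 / 615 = 0.02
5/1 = 5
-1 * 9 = -9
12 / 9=4 / 3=1.33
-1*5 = -5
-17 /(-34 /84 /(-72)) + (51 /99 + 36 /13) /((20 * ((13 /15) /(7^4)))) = -19103455 /7436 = -2569.05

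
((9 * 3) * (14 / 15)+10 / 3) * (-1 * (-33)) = 4708 / 5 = 941.60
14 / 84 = 1 / 6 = 0.17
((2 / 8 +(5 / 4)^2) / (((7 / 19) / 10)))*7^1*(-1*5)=-13775 / 8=-1721.88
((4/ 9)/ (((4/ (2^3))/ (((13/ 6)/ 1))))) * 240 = 4160/ 9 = 462.22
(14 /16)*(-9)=-63 /8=-7.88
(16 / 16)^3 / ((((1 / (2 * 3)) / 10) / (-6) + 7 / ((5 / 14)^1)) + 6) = 72 / 1843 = 0.04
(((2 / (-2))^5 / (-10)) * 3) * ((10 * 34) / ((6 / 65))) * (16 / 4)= 4420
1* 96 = 96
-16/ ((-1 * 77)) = 16/ 77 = 0.21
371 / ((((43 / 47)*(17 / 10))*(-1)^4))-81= 115159 / 731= 157.54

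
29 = 29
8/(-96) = -1/12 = -0.08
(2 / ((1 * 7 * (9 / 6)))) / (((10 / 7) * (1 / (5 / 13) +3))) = 1 / 42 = 0.02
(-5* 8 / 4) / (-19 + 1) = 5 / 9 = 0.56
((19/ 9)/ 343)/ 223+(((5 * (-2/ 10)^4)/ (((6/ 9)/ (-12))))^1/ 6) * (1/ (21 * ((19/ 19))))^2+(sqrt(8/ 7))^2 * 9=885084692/ 86050125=10.29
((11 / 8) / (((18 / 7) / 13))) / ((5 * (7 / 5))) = 143 / 144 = 0.99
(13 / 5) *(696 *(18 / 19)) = 162864 / 95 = 1714.36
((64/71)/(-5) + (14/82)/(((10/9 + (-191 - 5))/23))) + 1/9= -20522549/229765230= -0.09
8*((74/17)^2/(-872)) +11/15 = 264371/472515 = 0.56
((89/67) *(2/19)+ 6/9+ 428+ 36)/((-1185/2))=-3550192/4525515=-0.78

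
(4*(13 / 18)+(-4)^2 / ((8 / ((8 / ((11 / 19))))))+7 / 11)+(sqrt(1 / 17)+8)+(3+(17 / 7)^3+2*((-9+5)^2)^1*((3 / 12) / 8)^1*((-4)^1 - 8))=sqrt(17) / 17+1510585 / 33957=44.73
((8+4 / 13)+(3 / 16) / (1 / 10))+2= 1267 / 104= 12.18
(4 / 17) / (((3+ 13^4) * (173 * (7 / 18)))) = 18 / 147011767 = 0.00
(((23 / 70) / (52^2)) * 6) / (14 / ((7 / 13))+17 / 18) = 621 / 22950200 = 0.00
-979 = -979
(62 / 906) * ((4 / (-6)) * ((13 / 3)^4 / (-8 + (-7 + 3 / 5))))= 4426955 / 3962844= 1.12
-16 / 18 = -8 / 9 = -0.89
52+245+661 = 958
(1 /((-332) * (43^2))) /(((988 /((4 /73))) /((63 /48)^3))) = -9261 /45337206407168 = -0.00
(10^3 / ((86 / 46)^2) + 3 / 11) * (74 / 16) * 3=646524717 / 162712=3973.43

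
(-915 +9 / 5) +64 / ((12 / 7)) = -13138 / 15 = -875.87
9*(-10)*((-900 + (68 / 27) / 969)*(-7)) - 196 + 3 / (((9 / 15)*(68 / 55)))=-6595289023 / 11628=-567190.32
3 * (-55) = -165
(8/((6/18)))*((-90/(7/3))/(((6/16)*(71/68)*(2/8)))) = -9457.06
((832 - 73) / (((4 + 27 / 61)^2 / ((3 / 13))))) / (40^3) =8472717 / 61102912000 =0.00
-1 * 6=-6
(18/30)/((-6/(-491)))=491/10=49.10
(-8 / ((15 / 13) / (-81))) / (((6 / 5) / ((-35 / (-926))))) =8190 / 463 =17.69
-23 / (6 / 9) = -69 / 2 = -34.50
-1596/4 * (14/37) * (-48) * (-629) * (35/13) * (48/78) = -1276289280/169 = -7552007.57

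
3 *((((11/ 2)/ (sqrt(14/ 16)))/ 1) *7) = 33 *sqrt(14) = 123.47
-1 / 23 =-0.04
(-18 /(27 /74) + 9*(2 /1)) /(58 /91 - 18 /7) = 4277 /264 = 16.20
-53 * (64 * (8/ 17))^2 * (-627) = 8711307264/ 289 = 30142931.71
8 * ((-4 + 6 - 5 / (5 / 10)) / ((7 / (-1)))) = 64 / 7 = 9.14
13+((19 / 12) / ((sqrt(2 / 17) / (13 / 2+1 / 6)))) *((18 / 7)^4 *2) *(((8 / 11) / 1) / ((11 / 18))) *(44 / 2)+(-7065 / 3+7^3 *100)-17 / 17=31957+319127040 *sqrt(34) / 26411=102413.04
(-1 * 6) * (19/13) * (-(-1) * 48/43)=-5472/559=-9.79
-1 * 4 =-4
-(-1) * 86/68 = 43/34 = 1.26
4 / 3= 1.33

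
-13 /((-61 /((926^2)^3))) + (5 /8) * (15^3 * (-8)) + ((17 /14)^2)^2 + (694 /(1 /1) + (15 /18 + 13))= 944588534638204840824703 /7030128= 134362921221093675.79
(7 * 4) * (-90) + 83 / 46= -115837 / 46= -2518.20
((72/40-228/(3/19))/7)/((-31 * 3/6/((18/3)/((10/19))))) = 822054/5425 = 151.53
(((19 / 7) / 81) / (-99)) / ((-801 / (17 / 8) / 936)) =4199 / 4995837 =0.00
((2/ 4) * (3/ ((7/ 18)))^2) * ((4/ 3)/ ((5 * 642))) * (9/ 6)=486/ 26215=0.02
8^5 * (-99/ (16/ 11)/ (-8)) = 278784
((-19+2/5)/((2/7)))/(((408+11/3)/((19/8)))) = -1953/5200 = -0.38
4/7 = 0.57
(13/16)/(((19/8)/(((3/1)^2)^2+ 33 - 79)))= 455/38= 11.97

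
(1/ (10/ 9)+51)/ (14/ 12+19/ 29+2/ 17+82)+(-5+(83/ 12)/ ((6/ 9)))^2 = 2344595249/ 79453760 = 29.51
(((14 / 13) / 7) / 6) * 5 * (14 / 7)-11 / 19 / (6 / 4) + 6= 1450 / 247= 5.87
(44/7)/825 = 4/525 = 0.01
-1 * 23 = -23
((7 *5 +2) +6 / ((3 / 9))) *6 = 330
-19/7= -2.71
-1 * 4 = -4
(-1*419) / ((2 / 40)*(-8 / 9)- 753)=18855 / 33887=0.56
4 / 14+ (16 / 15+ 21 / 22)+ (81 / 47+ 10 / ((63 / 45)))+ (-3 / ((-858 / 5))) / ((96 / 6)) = 252343859 / 22582560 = 11.17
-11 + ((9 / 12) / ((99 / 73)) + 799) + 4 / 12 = 34711 / 44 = 788.89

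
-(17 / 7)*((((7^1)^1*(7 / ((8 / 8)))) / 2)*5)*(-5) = 2975 / 2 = 1487.50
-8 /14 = -4 /7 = -0.57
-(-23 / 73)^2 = -529 / 5329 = -0.10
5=5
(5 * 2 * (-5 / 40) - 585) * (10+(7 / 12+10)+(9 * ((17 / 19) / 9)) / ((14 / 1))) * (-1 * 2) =24208.89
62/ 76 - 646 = -24517/ 38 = -645.18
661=661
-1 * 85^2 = -7225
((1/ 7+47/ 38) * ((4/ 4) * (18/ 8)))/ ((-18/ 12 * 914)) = -1101/ 486248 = -0.00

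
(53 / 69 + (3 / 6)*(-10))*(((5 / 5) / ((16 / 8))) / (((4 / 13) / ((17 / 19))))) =-16133 / 2622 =-6.15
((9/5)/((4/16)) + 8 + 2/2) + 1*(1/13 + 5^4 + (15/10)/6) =166797/260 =641.53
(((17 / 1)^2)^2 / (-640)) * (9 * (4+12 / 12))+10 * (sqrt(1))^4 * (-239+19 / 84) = -22203709 / 2688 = -8260.31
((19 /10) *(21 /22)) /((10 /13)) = 5187 /2200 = 2.36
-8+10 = 2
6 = 6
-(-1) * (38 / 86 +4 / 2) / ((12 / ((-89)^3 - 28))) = -24674895 / 172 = -143458.69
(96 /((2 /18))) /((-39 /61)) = -17568 /13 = -1351.38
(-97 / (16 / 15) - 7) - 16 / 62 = -48705 / 496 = -98.20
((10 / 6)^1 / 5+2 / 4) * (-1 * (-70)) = 175 / 3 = 58.33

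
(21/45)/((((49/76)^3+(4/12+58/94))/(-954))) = -137779641216/377056465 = -365.41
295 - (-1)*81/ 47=13946/ 47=296.72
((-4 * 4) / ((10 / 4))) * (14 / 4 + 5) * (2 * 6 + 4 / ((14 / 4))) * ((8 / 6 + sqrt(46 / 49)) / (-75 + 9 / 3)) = 3128 * sqrt(46) / 2205 + 12512 / 945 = 22.86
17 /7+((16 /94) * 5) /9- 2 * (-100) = 599671 /2961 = 202.52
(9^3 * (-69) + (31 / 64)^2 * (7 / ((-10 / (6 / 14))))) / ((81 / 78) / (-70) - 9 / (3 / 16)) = 62496732571 / 59656192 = 1047.62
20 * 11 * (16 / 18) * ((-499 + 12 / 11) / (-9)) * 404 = 354033280 / 81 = 4370781.23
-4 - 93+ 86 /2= -54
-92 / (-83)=92 / 83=1.11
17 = 17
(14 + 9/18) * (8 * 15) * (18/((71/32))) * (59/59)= 1002240/71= 14116.06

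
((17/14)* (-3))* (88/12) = -187/7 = -26.71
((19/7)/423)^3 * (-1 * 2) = -0.00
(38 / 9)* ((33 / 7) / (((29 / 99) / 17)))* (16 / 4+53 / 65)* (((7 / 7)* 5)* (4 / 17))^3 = 6908035200 / 762671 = 9057.69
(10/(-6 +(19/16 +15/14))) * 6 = -6720/419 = -16.04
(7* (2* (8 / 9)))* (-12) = -448 / 3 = -149.33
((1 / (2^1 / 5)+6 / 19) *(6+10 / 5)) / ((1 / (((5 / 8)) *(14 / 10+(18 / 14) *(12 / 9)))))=11663 / 266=43.85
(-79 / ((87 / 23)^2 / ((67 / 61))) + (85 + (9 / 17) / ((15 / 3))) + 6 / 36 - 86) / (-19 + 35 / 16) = 0.40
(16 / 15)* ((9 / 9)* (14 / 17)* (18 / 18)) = 224 / 255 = 0.88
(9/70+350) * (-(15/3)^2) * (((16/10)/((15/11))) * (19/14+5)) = -47988622/735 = -65290.64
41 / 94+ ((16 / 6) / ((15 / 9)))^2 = 7041 / 2350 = 3.00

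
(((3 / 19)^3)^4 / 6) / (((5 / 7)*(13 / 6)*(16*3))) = 1240029 / 2301847515828807440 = 0.00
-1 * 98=-98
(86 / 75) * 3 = 86 / 25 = 3.44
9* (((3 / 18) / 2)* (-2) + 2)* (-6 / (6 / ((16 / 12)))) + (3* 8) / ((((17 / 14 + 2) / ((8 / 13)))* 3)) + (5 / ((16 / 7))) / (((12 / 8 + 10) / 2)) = -20.09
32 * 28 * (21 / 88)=2352 / 11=213.82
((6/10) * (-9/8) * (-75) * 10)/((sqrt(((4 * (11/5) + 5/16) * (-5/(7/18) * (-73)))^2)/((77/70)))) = 385/5913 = 0.07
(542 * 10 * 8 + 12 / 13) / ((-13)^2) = 563692 / 2197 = 256.57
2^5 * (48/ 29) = 52.97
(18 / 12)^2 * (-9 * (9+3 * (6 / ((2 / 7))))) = -1458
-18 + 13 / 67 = -1193 / 67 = -17.81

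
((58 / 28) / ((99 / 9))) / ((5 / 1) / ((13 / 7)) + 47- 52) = -377 / 4620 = -0.08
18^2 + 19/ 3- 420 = -89.67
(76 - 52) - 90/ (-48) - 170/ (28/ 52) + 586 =16585/ 56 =296.16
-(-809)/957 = 809/957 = 0.85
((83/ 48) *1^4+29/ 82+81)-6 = 151699/ 1968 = 77.08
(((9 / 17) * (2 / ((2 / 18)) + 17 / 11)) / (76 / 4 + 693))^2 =0.00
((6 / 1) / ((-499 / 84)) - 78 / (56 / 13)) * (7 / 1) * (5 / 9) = -445175 / 5988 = -74.34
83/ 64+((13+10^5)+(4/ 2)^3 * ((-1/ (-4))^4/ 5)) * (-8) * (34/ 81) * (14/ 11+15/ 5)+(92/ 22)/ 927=-4682389567061/ 3263040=-1434977.68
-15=-15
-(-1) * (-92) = -92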